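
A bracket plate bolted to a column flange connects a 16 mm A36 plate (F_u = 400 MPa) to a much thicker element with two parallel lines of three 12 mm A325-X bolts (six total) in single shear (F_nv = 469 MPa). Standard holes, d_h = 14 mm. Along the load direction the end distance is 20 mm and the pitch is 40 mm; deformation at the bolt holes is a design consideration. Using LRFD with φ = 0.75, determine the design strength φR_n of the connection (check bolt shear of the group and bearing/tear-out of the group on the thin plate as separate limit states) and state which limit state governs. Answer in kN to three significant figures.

239 kN (bolt shear governs)

Bolt shear: A_b = π·12²/4 = 113.1 mm²; R_n = 469 × 113.1 × 6 × 1 / 1000 = 318.3 kN → 0.75 × 318.3 = 239 kN.
Bearing (1.2 l_c t F_u ≤ 2.4 d t F_u): upper limit = 2.4·12·16·400 / 1000 = 184.3 kN.
  Edge l_c = 20 − 14/2 = 13 → r_n = 99.84 kN; interior l_c = 40 − 14 = 26 → r_n = 184.3 kN.
  R_n,bearing = 2·99.84 + 4·184.3 = 937 kN → 0.75 × 937 = 703 kN.
Bolt shear governs: 239 kN.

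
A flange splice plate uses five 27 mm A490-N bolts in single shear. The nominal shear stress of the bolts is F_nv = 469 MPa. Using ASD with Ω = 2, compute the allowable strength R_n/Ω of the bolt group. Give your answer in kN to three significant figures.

A_b = π × 27² / 4 = 572.6 mm².
R_n = F_nv · A_b · n · n_s = 469 × 572.6 × 5 × 1 / 1000 = 1343 kN.
Allowable strength R_n/Ω = 1343 / 2 = 671 kN.

671 kN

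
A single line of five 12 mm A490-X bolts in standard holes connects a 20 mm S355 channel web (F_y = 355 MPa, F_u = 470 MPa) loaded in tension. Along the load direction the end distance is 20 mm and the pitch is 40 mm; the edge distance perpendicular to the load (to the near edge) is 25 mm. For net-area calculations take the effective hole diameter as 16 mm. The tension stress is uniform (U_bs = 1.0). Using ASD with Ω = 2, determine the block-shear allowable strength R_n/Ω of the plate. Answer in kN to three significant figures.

Shear plane L_v = 20 + 4·40 = 180 mm; A_gv = 180 × 20 = 3600 mm².
A_nv = (180 − 4.5·16) × 20 = 2160 mm².
A_nt = (25 − 0.5·16) × 20 = 340 mm².
0.6 F_u A_nv = 609.1 kN; 0.6 F_y A_gv = 766.8 kN → shear rupture governs the shear term.
R_n = 609.1 + 1.0 × 470 × 340 / 1000 = 768.9 kN.
Allowable strength R_n/Ω = 768.9 / 2 = 384 kN.

384 kN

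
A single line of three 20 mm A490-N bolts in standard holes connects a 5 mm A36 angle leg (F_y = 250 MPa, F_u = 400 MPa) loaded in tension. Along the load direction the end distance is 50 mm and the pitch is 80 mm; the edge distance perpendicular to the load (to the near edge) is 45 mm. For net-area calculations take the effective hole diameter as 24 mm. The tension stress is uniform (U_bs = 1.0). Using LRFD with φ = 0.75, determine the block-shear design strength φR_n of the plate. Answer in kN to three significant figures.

168 kN

Shear plane L_v = 50 + 2·80 = 210 mm; A_gv = 210 × 5 = 1050 mm².
A_nv = (210 − 2.5·24) × 5 = 750 mm².
A_nt = (45 − 0.5·24) × 5 = 165 mm².
0.6 F_u A_nv = 180 kN; 0.6 F_y A_gv = 157.5 kN → shear yielding governs the shear term.
R_n = 157.5 + 1.0 × 400 × 165 / 1000 = 223.5 kN.
Design strength φR_n = 0.75 × 223.5 = 168 kN.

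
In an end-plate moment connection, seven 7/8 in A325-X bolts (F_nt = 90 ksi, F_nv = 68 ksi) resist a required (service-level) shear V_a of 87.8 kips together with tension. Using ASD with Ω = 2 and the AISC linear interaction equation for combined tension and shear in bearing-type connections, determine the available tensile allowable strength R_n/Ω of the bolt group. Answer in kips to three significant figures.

130 kips

A_b = π·0.875²/4 = 0.6013 in²; f_rv = 87.8 / (7 × 0.6013) = 20.86 ksi.
F'_nt = 1.3 F_nt − (Ω F_nt / F_nv) f_rv = 1.3·90 − (2·90/68)·20.86 = 61.79 ksi, capped at F_nt → F'_nt = 61.79 ksi.
R_n = F'_nt · A_b · n = 61.79 × 0.6013 × 7 = 260.1 kips.
Allowable strength R_n/Ω = 260.1 / 2 = 130 kips.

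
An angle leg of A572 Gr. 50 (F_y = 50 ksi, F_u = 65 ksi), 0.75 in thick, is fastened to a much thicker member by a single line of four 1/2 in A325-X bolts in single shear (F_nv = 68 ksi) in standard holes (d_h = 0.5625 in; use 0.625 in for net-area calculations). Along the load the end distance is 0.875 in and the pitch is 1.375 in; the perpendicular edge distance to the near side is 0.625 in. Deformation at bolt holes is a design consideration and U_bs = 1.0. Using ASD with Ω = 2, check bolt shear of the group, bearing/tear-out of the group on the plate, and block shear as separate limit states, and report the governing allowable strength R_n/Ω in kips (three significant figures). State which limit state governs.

26.7 kips (bolt shear governs)

Bolt shear: A_b = π·0.5²/4 = 0.1963 in²; R_n = 68 × 0.1963 × 4 × 1 = 53.41 kips → 53.41 / 2 = 26.7 kips.
Bearing: edge l_c = 0.5938, r_n = 34.73 kips; interior l_c = 0.8125, r_n = 47.53 kips; R_n = 34.73 + 3·47.53 = 177.3 kips → 88.7 kips.
Block shear: A_gv = 3.75, A_nv = 2.109, A_nt = 0.2344 in²; R_n = min(0.6F_uA_nv, 0.6F_yA_gv) + U_bs·F_u·A_nt = 97.5 kips → 48.8 kips.
Bolt shear governs: 26.7 kips.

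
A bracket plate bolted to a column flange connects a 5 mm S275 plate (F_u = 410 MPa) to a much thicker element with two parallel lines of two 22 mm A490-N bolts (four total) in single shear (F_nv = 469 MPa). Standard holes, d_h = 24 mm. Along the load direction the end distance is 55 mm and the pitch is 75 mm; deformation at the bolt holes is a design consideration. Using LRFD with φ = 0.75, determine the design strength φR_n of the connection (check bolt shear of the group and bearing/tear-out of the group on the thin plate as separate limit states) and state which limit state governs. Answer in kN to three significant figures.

321 kN (bearing governs)

Bolt shear: A_b = π·22²/4 = 380.1 mm²; R_n = 469 × 380.1 × 4 × 1 / 1000 = 713.1 kN → 0.75 × 713.1 = 535 kN.
Bearing (1.2 l_c t F_u ≤ 2.4 d t F_u): upper limit = 2.4·22·5·410 / 1000 = 108.2 kN.
  Edge l_c = 55 − 24/2 = 43 → r_n = 105.8 kN; interior l_c = 75 − 24 = 51 → r_n = 108.2 kN.
  R_n,bearing = 2·105.8 + 2·108.2 = 428 kN → 0.75 × 428 = 321 kN.
Bearing governs: 321 kN.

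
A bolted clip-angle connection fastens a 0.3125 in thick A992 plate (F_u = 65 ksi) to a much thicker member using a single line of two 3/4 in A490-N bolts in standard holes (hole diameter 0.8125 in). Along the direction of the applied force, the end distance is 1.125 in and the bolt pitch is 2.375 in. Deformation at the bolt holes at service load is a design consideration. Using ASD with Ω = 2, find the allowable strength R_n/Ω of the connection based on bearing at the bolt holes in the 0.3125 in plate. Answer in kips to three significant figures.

27 kips

Per bolt r_n = 1.2 l_c t F_u ≤ 2.4 d t F_u; upper limit = 2.4 × 0.75 × 0.3125 × 65 = 36.56 kips.
Edge bolt: l_c = 1.125 − 0.8125/2 = 0.7188 in → 1.2 × 0.7188 × 0.3125 × 65 = 17.52 → r_n = 17.52 kips.
Interior bolts: l_c = 2.375 − 0.8125 = 1.562 in → 1.2 × 1.562 × 0.3125 × 65 = 38.09 → r_n = 36.56 kips.
R_n = 1 × 17.52 + 1 × 36.56 = 54.08 kips.
Allowable strength R_n/Ω = 54.08 / 2 = 27 kips.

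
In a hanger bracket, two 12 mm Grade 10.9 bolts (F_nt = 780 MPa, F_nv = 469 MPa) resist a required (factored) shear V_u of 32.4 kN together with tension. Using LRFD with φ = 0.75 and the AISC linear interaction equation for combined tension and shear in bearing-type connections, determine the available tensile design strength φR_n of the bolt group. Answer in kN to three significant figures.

A_b = π·12²/4 = 113.1 mm²; f_rv = 32.4 × 1000 / (2 × 113.1) = 143.2 MPa.
F'_nt = 1.3 F_nt − (F_nt / φF_nv) f_rv = 1.3·780 − (780/(0.75·469))·143.2 = 696.4 MPa, capped at F_nt → F'_nt = 696.4 MPa.
R_n = F'_nt · A_b · n = 696.4 × 113.1 × 2 / 1000 = 157.5 kN.
Design strength φR_n = 0.75 × 157.5 = 118 kN.

118 kN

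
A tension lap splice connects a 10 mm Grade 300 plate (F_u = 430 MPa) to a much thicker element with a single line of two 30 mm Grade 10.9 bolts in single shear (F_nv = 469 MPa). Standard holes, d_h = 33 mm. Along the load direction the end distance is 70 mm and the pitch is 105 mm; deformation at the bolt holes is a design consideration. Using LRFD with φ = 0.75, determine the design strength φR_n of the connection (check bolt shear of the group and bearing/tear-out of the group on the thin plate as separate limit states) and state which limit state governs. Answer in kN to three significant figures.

439 kN (bearing governs)

Bolt shear: A_b = π·30²/4 = 706.9 mm²; R_n = 469 × 706.9 × 2 × 1 / 1000 = 663 kN → 0.75 × 663 = 497 kN.
Bearing (1.2 l_c t F_u ≤ 2.4 d t F_u): upper limit = 2.4·30·10·430 / 1000 = 309.6 kN.
  Edge l_c = 70 − 33/2 = 53.5 → r_n = 276.1 kN; interior l_c = 105 − 33 = 72 → r_n = 309.6 kN.
  R_n,bearing = 1·276.1 + 1·309.6 = 585.7 kN → 0.75 × 585.7 = 439 kN.
Bearing governs: 439 kN.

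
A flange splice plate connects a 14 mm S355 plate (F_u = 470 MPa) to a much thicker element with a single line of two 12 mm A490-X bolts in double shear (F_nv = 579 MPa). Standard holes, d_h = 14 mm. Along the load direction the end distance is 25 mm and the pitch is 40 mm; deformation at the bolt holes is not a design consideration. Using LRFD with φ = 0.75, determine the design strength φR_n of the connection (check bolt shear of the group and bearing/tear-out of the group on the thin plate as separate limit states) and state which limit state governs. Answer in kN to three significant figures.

196 kN (bolt shear governs)

Bolt shear: A_b = π·12²/4 = 113.1 mm²; R_n = 579 × 113.1 × 2 × 2 / 1000 = 261.9 kN → 0.75 × 261.9 = 196 kN.
Bearing (1.5 l_c t F_u ≤ 3.0 d t F_u): upper limit = 3.0·12·14·470 / 1000 = 236.9 kN.
  Edge l_c = 25 − 14/2 = 18 → r_n = 177.7 kN; interior l_c = 40 − 14 = 26 → r_n = 236.9 kN.
  R_n,bearing = 1·177.7 + 1·236.9 = 414.5 kN → 0.75 × 414.5 = 311 kN.
Bolt shear governs: 196 kN.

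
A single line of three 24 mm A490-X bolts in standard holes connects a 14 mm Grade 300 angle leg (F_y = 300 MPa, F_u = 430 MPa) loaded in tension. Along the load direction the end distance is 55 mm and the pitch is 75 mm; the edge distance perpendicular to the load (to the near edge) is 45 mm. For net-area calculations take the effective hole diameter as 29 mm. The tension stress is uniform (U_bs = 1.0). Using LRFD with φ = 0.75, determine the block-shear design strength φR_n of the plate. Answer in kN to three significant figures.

Shear plane L_v = 55 + 2·75 = 205 mm; A_gv = 205 × 14 = 2870 mm².
A_nv = (205 − 2.5·29) × 14 = 1855 mm².
A_nt = (45 − 0.5·29) × 14 = 427 mm².
0.6 F_u A_nv = 478.6 kN; 0.6 F_y A_gv = 516.6 kN → shear rupture governs the shear term.
R_n = 478.6 + 1.0 × 430 × 427 / 1000 = 662.2 kN.
Design strength φR_n = 0.75 × 662.2 = 497 kN.

497 kN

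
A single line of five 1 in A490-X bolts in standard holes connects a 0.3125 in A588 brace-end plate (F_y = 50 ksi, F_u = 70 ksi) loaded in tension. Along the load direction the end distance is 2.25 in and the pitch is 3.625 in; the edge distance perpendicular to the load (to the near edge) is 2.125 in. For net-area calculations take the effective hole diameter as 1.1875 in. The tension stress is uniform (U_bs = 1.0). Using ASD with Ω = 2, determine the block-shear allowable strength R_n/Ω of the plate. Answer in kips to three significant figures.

91.6 kips

Shear plane L_v = 2.25 + 4·3.625 = 16.75 in; A_gv = 16.75 × 0.3125 = 5.234 in².
A_nv = (16.75 − 4.5·1.1875) × 0.3125 = 3.564 in².
A_nt = (2.125 − 0.5·1.1875) × 0.3125 = 0.4785 in².
0.6 F_u A_nv = 149.7 kips; 0.6 F_y A_gv = 157 kips → shear rupture governs the shear term.
R_n = 149.7 + 1.0 × 70 × 0.4785 = 183.2 kips.
Allowable strength R_n/Ω = 183.2 / 2 = 91.6 kips.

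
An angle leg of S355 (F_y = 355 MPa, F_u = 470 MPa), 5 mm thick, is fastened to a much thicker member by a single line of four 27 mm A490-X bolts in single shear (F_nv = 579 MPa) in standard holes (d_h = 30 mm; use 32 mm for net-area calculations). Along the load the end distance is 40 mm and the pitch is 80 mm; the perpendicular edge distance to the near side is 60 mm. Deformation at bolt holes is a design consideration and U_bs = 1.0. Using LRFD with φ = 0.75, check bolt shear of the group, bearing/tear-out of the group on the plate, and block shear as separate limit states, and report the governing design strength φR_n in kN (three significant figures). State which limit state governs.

Bolt shear: A_b = π·27²/4 = 572.6 mm²; R_n = 579 × 572.6 × 4 × 1 / 1000 = 1326 kN → 0.75 × 1326 = 995 kN.
Bearing: edge l_c = 25, r_n = 70.5 kN; interior l_c = 50, r_n = 141 kN; R_n = 70.5 + 3·141 = 493.5 kN → 370 kN.
Block shear: A_gv = 1400, A_nv = 840, A_nt = 220 mm²; R_n = min(0.6F_uA_nv, 0.6F_yA_gv) + U_bs·F_u·A_nt = 340.3 kN → 255 kN.
Block shear governs: 255 kN.

255 kN (block shear governs)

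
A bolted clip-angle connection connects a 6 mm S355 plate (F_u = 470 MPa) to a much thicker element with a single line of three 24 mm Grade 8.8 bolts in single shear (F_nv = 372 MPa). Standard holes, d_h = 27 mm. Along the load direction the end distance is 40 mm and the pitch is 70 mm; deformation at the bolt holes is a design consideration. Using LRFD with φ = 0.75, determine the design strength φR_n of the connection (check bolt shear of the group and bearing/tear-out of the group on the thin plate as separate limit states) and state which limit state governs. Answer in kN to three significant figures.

286 kN (bearing governs)

Bolt shear: A_b = π·24²/4 = 452.4 mm²; R_n = 372 × 452.4 × 3 × 1 / 1000 = 504.9 kN → 0.75 × 504.9 = 379 kN.
Bearing (1.2 l_c t F_u ≤ 2.4 d t F_u): upper limit = 2.4·24·6·470 / 1000 = 162.4 kN.
  Edge l_c = 40 − 27/2 = 26.5 → r_n = 89.68 kN; interior l_c = 70 − 27 = 43 → r_n = 145.5 kN.
  R_n,bearing = 1·89.68 + 2·145.5 = 380.7 kN → 0.75 × 380.7 = 286 kN.
Bearing governs: 286 kN.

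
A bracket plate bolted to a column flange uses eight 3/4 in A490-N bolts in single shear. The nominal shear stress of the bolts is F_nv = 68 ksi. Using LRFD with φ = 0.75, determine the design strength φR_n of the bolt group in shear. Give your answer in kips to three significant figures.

180 kips

A_b = π × 0.75² / 4 = 0.4418 in².
R_n = F_nv · A_b · n · n_s = 68 × 0.4418 × 8 × 1 = 240.3 kips.
Design strength φR_n = 0.75 × 240.3 = 180 kips.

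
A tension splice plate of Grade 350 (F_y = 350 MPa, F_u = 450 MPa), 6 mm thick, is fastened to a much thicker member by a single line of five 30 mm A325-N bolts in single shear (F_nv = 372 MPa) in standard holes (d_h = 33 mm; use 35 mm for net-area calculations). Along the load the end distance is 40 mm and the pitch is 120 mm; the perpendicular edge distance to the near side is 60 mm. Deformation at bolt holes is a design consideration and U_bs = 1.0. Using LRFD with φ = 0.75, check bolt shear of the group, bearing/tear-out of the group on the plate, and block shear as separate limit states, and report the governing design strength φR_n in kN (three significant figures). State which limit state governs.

Bolt shear: A_b = π·30²/4 = 706.9 mm²; R_n = 372 × 706.9 × 5 × 1 / 1000 = 1315 kN → 0.75 × 1315 = 986 kN.
Bearing: edge l_c = 23.5, r_n = 76.14 kN; interior l_c = 87, r_n = 194.4 kN; R_n = 76.14 + 4·194.4 = 853.7 kN → 640 kN.
Block shear: A_gv = 3120, A_nv = 2175, A_nt = 255 mm²; R_n = min(0.6F_uA_nv, 0.6F_yA_gv) + U_bs·F_u·A_nt = 702 kN → 526 kN.
Block shear governs: 526 kN.

526 kN (block shear governs)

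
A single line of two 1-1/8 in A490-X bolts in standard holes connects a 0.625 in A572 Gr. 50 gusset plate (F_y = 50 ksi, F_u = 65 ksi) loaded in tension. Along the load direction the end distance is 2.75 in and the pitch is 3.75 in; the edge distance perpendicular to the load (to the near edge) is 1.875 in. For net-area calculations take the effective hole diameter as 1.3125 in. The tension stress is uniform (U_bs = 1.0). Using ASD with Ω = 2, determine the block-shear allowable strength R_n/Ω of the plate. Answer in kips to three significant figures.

80 kips

Shear plane L_v = 2.75 + 1·3.75 = 6.5 in; A_gv = 6.5 × 0.625 = 4.062 in².
A_nv = (6.5 − 1.5·1.3125) × 0.625 = 2.832 in².
A_nt = (1.875 − 0.5·1.3125) × 0.625 = 0.7617 in².
0.6 F_u A_nv = 110.4 kips; 0.6 F_y A_gv = 121.9 kips → shear rupture governs the shear term.
R_n = 110.4 + 1.0 × 65 × 0.7617 = 160 kips.
Allowable strength R_n/Ω = 160 / 2 = 80 kips.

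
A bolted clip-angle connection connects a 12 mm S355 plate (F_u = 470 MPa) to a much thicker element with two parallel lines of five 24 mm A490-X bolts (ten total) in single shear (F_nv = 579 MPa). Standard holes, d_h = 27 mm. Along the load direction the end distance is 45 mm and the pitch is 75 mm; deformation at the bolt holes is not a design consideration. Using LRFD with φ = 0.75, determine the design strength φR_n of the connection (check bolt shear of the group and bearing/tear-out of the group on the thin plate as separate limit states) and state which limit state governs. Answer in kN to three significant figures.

1960 kN (bolt shear governs)

Bolt shear: A_b = π·24²/4 = 452.4 mm²; R_n = 579 × 452.4 × 10 × 1 / 1000 = 2619 kN → 0.75 × 2619 = 1960 kN.
Bearing (1.5 l_c t F_u ≤ 3.0 d t F_u): upper limit = 3.0·24·12·470 / 1000 = 406.1 kN.
  Edge l_c = 45 − 27/2 = 31.5 → r_n = 266.5 kN; interior l_c = 75 − 27 = 48 → r_n = 406.1 kN.
  R_n,bearing = 2·266.5 + 8·406.1 = 3782 kN → 0.75 × 3782 = 2840 kN.
Bolt shear governs: 1960 kN.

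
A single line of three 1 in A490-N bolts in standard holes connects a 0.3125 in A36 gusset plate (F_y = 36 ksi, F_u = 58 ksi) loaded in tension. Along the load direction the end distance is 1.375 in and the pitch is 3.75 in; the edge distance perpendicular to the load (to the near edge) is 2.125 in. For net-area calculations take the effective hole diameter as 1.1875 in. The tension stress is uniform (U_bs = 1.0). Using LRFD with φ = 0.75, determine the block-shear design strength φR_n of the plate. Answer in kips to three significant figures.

Shear plane L_v = 1.375 + 2·3.75 = 8.875 in; A_gv = 8.875 × 0.3125 = 2.773 in².
A_nv = (8.875 − 2.5·1.1875) × 0.3125 = 1.846 in².
A_nt = (2.125 − 0.5·1.1875) × 0.3125 = 0.4785 in².
0.6 F_u A_nv = 64.23 kips; 0.6 F_y A_gv = 59.91 kips → shear yielding governs the shear term.
R_n = 59.91 + 1.0 × 58 × 0.4785 = 87.66 kips.
Design strength φR_n = 0.75 × 87.66 = 65.7 kips.

65.7 kips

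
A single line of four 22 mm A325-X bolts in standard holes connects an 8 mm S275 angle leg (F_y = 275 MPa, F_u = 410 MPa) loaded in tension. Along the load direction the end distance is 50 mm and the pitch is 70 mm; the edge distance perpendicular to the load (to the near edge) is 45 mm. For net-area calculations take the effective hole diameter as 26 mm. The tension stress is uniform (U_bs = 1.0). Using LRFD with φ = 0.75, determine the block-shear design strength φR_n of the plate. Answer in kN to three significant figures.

328 kN

Shear plane L_v = 50 + 3·70 = 260 mm; A_gv = 260 × 8 = 2080 mm².
A_nv = (260 − 3.5·26) × 8 = 1352 mm².
A_nt = (45 − 0.5·26) × 8 = 256 mm².
0.6 F_u A_nv = 332.6 kN; 0.6 F_y A_gv = 343.2 kN → shear rupture governs the shear term.
R_n = 332.6 + 1.0 × 410 × 256 / 1000 = 437.6 kN.
Design strength φR_n = 0.75 × 437.6 = 328 kN.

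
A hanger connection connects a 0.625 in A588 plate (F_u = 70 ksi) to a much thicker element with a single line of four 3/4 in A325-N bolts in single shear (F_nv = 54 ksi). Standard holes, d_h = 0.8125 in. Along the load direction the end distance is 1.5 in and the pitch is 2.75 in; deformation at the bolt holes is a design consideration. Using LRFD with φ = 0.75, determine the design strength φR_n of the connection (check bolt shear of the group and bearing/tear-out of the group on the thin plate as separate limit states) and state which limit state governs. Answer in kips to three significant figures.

71.6 kips (bolt shear governs)

Bolt shear: A_b = π·0.75²/4 = 0.4418 in²; R_n = 54 × 0.4418 × 4 × 1 = 95.43 kips → 0.75 × 95.43 = 71.6 kips.
Bearing (1.2 l_c t F_u ≤ 2.4 d t F_u): upper limit = 2.4·0.75·0.625·70 = 78.75 kips.
  Edge l_c = 1.5 − 0.8125/2 = 1.094 → r_n = 57.42 kips; interior l_c = 2.75 − 0.8125 = 1.938 → r_n = 78.75 kips.
  R_n,bearing = 1·57.42 + 3·78.75 = 293.7 kips → 0.75 × 293.7 = 220 kips.
Bolt shear governs: 71.6 kips.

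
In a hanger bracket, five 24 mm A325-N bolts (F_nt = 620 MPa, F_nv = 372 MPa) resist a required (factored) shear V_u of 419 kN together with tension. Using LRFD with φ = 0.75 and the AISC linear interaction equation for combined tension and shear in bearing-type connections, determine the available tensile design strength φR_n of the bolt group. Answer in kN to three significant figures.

A_b = π·24²/4 = 452.4 mm²; f_rv = 419 × 1000 / (5 × 452.4) = 185.2 MPa.
F'_nt = 1.3 F_nt − (F_nt / φF_nv) f_rv = 1.3·620 − (620/(0.75·372))·185.2 = 394.4 MPa, capped at F_nt → F'_nt = 394.4 MPa.
R_n = F'_nt · A_b · n = 394.4 × 452.4 × 5 / 1000 = 892 kN.
Design strength φR_n = 0.75 × 892 = 669 kN.

669 kN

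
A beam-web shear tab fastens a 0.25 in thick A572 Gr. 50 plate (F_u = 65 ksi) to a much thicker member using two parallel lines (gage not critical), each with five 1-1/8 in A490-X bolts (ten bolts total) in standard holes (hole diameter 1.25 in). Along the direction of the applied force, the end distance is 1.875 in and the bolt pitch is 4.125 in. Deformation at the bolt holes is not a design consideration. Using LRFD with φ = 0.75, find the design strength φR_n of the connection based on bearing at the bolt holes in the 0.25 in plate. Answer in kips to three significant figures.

375 kips

Per bolt r_n = 1.5 l_c t F_u ≤ 3.0 d t F_u; upper limit = 3.0 × 1.125 × 0.25 × 65 = 54.84 kips.
Edge bolt: l_c = 1.875 − 1.25/2 = 1.25 in → 1.5 × 1.25 × 0.25 × 65 = 30.47 → r_n = 30.47 kips.
Interior bolts: l_c = 4.125 − 1.25 = 2.875 in → 1.5 × 2.875 × 0.25 × 65 = 70.08 → r_n = 54.84 kips.
R_n = 2 × 30.47 + 8 × 54.84 = 499.7 kips.
Design strength φR_n = 0.75 × 499.7 = 375 kips.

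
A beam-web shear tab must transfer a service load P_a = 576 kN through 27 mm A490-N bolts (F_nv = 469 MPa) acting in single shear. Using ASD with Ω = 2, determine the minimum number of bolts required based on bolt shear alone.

A_b = π·27²/4 = 572.6 mm².
Per-bolt allowable strength R_n/Ω = 469 × 572.6 × 1 / 1000 / 2 = 134.3 kN.
n ≥ 576 / 134.3 = 4.29 → use 5 bolts.

5 bolts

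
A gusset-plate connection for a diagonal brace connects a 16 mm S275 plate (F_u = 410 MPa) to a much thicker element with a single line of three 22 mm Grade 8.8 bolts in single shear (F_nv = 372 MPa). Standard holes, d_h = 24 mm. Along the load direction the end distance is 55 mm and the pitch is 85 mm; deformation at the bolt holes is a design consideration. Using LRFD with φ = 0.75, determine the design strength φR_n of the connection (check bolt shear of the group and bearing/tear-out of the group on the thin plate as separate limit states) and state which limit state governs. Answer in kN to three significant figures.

318 kN (bolt shear governs)

Bolt shear: A_b = π·22²/4 = 380.1 mm²; R_n = 372 × 380.1 × 3 × 1 / 1000 = 424.2 kN → 0.75 × 424.2 = 318 kN.
Bearing (1.2 l_c t F_u ≤ 2.4 d t F_u): upper limit = 2.4·22·16·410 / 1000 = 346.4 kN.
  Edge l_c = 55 − 24/2 = 43 → r_n = 338.5 kN; interior l_c = 85 − 24 = 61 → r_n = 346.4 kN.
  R_n,bearing = 1·338.5 + 2·346.4 = 1031 kN → 0.75 × 1031 = 773 kN.
Bolt shear governs: 318 kN.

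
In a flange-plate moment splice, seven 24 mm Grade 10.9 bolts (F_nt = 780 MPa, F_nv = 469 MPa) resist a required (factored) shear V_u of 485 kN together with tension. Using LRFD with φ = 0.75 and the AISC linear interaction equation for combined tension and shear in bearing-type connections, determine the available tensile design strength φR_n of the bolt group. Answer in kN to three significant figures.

A_b = π·24²/4 = 452.4 mm²; f_rv = 485 × 1000 / (7 × 452.4) = 153.2 MPa.
F'_nt = 1.3 F_nt − (F_nt / φF_nv) f_rv = 1.3·780 − (780/(0.75·469))·153.2 = 674.4 MPa, capped at F_nt → F'_nt = 674.4 MPa.
R_n = F'_nt · A_b · n = 674.4 × 452.4 × 7 / 1000 = 2136 kN.
Design strength φR_n = 0.75 × 2136 = 1600 kN.

1600 kN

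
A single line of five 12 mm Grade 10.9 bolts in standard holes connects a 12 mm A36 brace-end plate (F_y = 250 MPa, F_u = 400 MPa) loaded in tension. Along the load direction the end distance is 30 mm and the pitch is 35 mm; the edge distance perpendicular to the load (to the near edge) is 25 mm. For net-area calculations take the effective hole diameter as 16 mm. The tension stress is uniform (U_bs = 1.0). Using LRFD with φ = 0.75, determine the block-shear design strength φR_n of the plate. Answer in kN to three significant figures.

273 kN

Shear plane L_v = 30 + 4·35 = 170 mm; A_gv = 170 × 12 = 2040 mm².
A_nv = (170 − 4.5·16) × 12 = 1176 mm².
A_nt = (25 − 0.5·16) × 12 = 204 mm².
0.6 F_u A_nv = 282.2 kN; 0.6 F_y A_gv = 306 kN → shear rupture governs the shear term.
R_n = 282.2 + 1.0 × 400 × 204 / 1000 = 363.8 kN.
Design strength φR_n = 0.75 × 363.8 = 273 kN.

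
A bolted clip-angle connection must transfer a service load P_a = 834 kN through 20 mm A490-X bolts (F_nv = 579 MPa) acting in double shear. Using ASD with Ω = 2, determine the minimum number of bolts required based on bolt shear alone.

5 bolts

A_b = π·20²/4 = 314.2 mm².
Per-bolt allowable strength R_n/Ω = 579 × 314.2 × 2 / 1000 / 2 = 181.9 kN.
n ≥ 834 / 181.9 = 4.585 → use 5 bolts.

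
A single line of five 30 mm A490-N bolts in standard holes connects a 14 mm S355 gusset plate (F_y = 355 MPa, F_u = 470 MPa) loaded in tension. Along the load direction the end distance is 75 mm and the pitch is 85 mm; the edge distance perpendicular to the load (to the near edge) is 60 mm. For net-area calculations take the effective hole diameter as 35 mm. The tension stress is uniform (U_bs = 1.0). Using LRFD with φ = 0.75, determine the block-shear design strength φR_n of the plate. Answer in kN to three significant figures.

Shear plane L_v = 75 + 4·85 = 415 mm; A_gv = 415 × 14 = 5810 mm².
A_nv = (415 − 4.5·35) × 14 = 3605 mm².
A_nt = (60 − 0.5·35) × 14 = 595 mm².
0.6 F_u A_nv = 1017 kN; 0.6 F_y A_gv = 1238 kN → shear rupture governs the shear term.
R_n = 1017 + 1.0 × 470 × 595 / 1000 = 1296 kN.
Design strength φR_n = 0.75 × 1296 = 972 kN.

972 kN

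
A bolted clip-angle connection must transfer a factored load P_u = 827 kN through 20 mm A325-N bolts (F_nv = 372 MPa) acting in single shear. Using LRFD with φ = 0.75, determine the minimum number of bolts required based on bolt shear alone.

A_b = π·20²/4 = 314.2 mm².
Per-bolt design strength φR_n = 0.75 × 372 × 314.2 × 1 / 1000 = 87.65 kN.
n ≥ 827 / 87.65 = 9.435 → use 10 bolts.

10 bolts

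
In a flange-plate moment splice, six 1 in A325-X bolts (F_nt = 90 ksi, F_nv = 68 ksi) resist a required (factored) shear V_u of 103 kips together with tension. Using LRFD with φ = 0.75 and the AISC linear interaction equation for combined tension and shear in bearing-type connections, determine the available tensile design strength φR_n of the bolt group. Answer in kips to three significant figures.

A_b = π·1²/4 = 0.7854 in²; f_rv = 103 / (6 × 0.7854) = 21.86 ksi.
F'_nt = 1.3 F_nt − (F_nt / φF_nv) f_rv = 1.3·90 − (90/(0.75·68))·21.86 = 78.43 ksi, capped at F_nt → F'_nt = 78.43 ksi.
R_n = F'_nt · A_b · n = 78.43 × 0.7854 × 6 = 369.6 kips.
Design strength φR_n = 0.75 × 369.6 = 277 kips.

277 kips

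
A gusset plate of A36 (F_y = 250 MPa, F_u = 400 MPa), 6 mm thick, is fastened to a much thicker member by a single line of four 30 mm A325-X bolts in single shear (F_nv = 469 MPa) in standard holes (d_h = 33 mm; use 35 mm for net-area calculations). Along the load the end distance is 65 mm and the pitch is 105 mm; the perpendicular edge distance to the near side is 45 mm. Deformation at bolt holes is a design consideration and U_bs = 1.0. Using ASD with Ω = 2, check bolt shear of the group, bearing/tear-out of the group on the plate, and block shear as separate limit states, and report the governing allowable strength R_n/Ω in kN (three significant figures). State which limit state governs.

Bolt shear: A_b = π·30²/4 = 706.9 mm²; R_n = 469 × 706.9 × 4 × 1 / 1000 = 1326 kN → 1326 / 2 = 663 kN.
Bearing: edge l_c = 48.5, r_n = 139.7 kN; interior l_c = 72, r_n = 172.8 kN; R_n = 139.7 + 3·172.8 = 658.1 kN → 329 kN.
Block shear: A_gv = 2280, A_nv = 1545, A_nt = 165 mm²; R_n = min(0.6F_uA_nv, 0.6F_yA_gv) + U_bs·F_u·A_nt = 408 kN → 204 kN.
Block shear governs: 204 kN.

204 kN (block shear governs)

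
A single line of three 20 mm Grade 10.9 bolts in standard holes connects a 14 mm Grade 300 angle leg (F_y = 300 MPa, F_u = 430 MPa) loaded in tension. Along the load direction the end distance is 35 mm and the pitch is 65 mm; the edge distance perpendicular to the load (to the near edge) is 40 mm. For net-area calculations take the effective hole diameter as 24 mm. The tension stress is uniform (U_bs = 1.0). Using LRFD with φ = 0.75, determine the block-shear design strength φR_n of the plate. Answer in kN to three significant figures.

Shear plane L_v = 35 + 2·65 = 165 mm; A_gv = 165 × 14 = 2310 mm².
A_nv = (165 − 2.5·24) × 14 = 1470 mm².
A_nt = (40 − 0.5·24) × 14 = 392 mm².
0.6 F_u A_nv = 379.3 kN; 0.6 F_y A_gv = 415.8 kN → shear rupture governs the shear term.
R_n = 379.3 + 1.0 × 430 × 392 / 1000 = 547.8 kN.
Design strength φR_n = 0.75 × 547.8 = 411 kN.

411 kN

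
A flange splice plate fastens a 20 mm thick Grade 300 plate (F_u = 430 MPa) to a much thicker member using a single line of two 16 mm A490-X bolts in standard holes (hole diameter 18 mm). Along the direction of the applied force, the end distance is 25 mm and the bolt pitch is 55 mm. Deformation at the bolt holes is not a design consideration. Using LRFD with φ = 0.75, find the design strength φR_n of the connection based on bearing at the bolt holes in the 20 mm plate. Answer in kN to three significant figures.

Per bolt r_n = 1.5 l_c t F_u ≤ 3.0 d t F_u; upper limit = 3.0 × 16 × 20 × 430 / 1000 = 412.8 kN.
Edge bolt: l_c = 25 − 18/2 = 16 mm → 1.5 × 16 × 20 × 430 / 1000 = 206.4 → r_n = 206.4 kN.
Interior bolts: l_c = 55 − 18 = 37 mm → 1.5 × 37 × 20 × 430 / 1000 = 477.3 → r_n = 412.8 kN.
R_n = 1 × 206.4 + 1 × 412.8 = 619.2 kN.
Design strength φR_n = 0.75 × 619.2 = 464 kN.

464 kN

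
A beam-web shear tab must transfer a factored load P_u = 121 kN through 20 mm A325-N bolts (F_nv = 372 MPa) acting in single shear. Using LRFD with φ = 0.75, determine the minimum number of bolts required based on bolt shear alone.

A_b = π·20²/4 = 314.2 mm².
Per-bolt design strength φR_n = 0.75 × 372 × 314.2 × 1 / 1000 = 87.65 kN.
n ≥ 121 / 87.65 = 1.38 → use 2 bolts.

2 bolts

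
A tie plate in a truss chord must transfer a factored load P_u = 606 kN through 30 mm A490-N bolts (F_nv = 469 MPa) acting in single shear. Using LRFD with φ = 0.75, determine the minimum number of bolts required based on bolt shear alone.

A_b = π·30²/4 = 706.9 mm².
Per-bolt design strength φR_n = 0.75 × 469 × 706.9 × 1 / 1000 = 248.6 kN.
n ≥ 606 / 248.6 = 2.437 → use 3 bolts.

3 bolts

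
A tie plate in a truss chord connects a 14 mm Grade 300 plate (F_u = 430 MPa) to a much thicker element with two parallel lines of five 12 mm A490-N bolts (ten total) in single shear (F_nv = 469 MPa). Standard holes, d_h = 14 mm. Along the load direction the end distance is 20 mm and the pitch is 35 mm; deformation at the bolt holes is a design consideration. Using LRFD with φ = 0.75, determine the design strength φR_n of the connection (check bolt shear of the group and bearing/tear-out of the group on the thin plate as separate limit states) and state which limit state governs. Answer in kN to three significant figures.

398 kN (bolt shear governs)

Bolt shear: A_b = π·12²/4 = 113.1 mm²; R_n = 469 × 113.1 × 10 × 1 / 1000 = 530.4 kN → 0.75 × 530.4 = 398 kN.
Bearing (1.2 l_c t F_u ≤ 2.4 d t F_u): upper limit = 2.4·12·14·430 / 1000 = 173.4 kN.
  Edge l_c = 20 − 14/2 = 13 → r_n = 93.91 kN; interior l_c = 35 − 14 = 21 → r_n = 151.7 kN.
  R_n,bearing = 2·93.91 + 8·151.7 = 1401 kN → 0.75 × 1401 = 1050 kN.
Bolt shear governs: 398 kN.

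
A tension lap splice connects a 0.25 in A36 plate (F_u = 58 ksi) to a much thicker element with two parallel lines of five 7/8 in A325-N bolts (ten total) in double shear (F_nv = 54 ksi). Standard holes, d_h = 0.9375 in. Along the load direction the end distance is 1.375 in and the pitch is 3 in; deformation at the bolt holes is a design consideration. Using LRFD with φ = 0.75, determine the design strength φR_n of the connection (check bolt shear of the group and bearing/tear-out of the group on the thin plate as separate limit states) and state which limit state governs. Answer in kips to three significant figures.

206 kips (bearing governs)

Bolt shear: A_b = π·0.875²/4 = 0.6013 in²; R_n = 54 × 0.6013 × 10 × 2 = 649.4 kips → 0.75 × 649.4 = 487 kips.
Bearing (1.2 l_c t F_u ≤ 2.4 d t F_u): upper limit = 2.4·0.875·0.25·58 = 30.45 kips.
  Edge l_c = 1.375 − 0.9375/2 = 0.9062 → r_n = 15.77 kips; interior l_c = 3 − 0.9375 = 2.062 → r_n = 30.45 kips.
  R_n,bearing = 2·15.77 + 8·30.45 = 275.1 kips → 0.75 × 275.1 = 206 kips.
Bearing governs: 206 kips.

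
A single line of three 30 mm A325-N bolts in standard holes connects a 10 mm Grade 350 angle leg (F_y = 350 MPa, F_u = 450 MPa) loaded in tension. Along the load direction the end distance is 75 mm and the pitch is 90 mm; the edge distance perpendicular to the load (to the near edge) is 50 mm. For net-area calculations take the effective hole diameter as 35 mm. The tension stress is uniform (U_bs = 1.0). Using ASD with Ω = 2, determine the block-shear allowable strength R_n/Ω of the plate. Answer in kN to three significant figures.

Shear plane L_v = 75 + 2·90 = 255 mm; A_gv = 255 × 10 = 2550 mm².
A_nv = (255 − 2.5·35) × 10 = 1675 mm².
A_nt = (50 − 0.5·35) × 10 = 325 mm².
0.6 F_u A_nv = 452.2 kN; 0.6 F_y A_gv = 535.5 kN → shear rupture governs the shear term.
R_n = 452.2 + 1.0 × 450 × 325 / 1000 = 598.5 kN.
Allowable strength R_n/Ω = 598.5 / 2 = 299 kN.

299 kN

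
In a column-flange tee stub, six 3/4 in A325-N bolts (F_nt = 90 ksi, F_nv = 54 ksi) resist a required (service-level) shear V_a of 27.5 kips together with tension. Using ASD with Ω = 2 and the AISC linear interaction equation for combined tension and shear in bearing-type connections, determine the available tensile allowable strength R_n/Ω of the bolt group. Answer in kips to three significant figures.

109 kips

A_b = π·0.75²/4 = 0.4418 in²; f_rv = 27.5 / (6 × 0.4418) = 10.37 ksi.
F'_nt = 1.3 F_nt − (Ω F_nt / F_nv) f_rv = 1.3·90 − (2·90/54)·10.37 = 82.42 ksi, capped at F_nt → F'_nt = 82.42 ksi.
R_n = F'_nt · A_b · n = 82.42 × 0.4418 × 6 = 218.5 kips.
Allowable strength R_n/Ω = 218.5 / 2 = 109 kips.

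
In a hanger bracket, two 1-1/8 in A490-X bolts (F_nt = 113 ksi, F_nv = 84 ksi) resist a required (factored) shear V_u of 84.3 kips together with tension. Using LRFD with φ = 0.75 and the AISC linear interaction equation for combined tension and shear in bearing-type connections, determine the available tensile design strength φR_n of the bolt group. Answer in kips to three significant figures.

106 kips

A_b = π·1.125²/4 = 0.994 in²; f_rv = 84.3 / (2 × 0.994) = 42.4 ksi.
F'_nt = 1.3 F_nt − (F_nt / φF_nv) f_rv = 1.3·113 − (113/(0.75·84))·42.4 = 70.84 ksi, capped at F_nt → F'_nt = 70.84 ksi.
R_n = F'_nt · A_b · n = 70.84 × 0.994 × 2 = 140.8 kips.
Design strength φR_n = 0.75 × 140.8 = 106 kips.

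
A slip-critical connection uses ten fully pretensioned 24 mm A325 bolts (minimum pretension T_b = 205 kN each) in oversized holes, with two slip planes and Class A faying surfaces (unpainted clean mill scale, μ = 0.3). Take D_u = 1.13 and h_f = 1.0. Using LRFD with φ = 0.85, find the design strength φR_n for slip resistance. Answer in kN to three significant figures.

R_n = μ · D_u · h_f · T_b · n_s · n_b = 0.3 × 1.13 × 1.0 × 205 × 2 × 10 = 1390 kN.
Design strength φR_n = 0.85 × 1390 = 1180 kN.

1180 kN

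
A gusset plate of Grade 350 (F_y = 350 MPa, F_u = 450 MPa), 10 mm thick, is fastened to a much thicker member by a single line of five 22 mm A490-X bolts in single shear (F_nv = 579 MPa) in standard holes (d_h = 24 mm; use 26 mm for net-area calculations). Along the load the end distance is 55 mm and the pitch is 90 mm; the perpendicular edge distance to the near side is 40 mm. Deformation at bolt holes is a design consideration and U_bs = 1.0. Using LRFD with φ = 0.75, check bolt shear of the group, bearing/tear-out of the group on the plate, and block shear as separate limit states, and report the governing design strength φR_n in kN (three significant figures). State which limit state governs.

695 kN (block shear governs)

Bolt shear: A_b = π·22²/4 = 380.1 mm²; R_n = 579 × 380.1 × 5 × 1 / 1000 = 1100 kN → 0.75 × 1100 = 825 kN.
Bearing: edge l_c = 43, r_n = 232.2 kN; interior l_c = 66, r_n = 237.6 kN; R_n = 232.2 + 4·237.6 = 1183 kN → 887 kN.
Block shear: A_gv = 4150, A_nv = 2980, A_nt = 270 mm²; R_n = min(0.6F_uA_nv, 0.6F_yA_gv) + U_bs·F_u·A_nt = 926.1 kN → 695 kN.
Block shear governs: 695 kN.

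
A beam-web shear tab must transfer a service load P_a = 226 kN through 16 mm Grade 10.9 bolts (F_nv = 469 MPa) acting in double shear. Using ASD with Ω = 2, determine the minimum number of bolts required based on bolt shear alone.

3 bolts

A_b = π·16²/4 = 201.1 mm².
Per-bolt allowable strength R_n/Ω = 469 × 201.1 × 2 / 1000 / 2 = 94.3 kN.
n ≥ 226 / 94.3 = 2.397 → use 3 bolts.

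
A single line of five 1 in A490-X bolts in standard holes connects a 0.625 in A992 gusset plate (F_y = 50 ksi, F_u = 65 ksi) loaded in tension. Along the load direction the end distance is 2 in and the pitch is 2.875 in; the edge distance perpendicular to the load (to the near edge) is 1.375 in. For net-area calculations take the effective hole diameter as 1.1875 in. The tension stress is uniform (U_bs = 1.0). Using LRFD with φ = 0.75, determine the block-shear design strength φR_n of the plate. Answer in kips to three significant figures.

173 kips

Shear plane L_v = 2 + 4·2.875 = 13.5 in; A_gv = 13.5 × 0.625 = 8.438 in².
A_nv = (13.5 − 4.5·1.1875) × 0.625 = 5.098 in².
A_nt = (1.375 − 0.5·1.1875) × 0.625 = 0.4883 in².
0.6 F_u A_nv = 198.8 kips; 0.6 F_y A_gv = 253.1 kips → shear rupture governs the shear term.
R_n = 198.8 + 1.0 × 65 × 0.4883 = 230.5 kips.
Design strength φR_n = 0.75 × 230.5 = 173 kips.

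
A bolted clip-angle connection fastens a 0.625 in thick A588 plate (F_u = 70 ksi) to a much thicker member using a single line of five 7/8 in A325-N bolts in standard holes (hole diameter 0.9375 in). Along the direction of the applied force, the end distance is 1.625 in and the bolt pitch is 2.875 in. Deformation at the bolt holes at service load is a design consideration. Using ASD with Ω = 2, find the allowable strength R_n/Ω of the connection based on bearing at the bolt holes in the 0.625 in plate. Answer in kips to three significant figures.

214 kips

Per bolt r_n = 1.2 l_c t F_u ≤ 2.4 d t F_u; upper limit = 2.4 × 0.875 × 0.625 × 70 = 91.88 kips.
Edge bolt: l_c = 1.625 − 0.9375/2 = 1.156 in → 1.2 × 1.156 × 0.625 × 70 = 60.7 → r_n = 60.7 kips.
Interior bolts: l_c = 2.875 − 0.9375 = 1.938 in → 1.2 × 1.938 × 0.625 × 70 = 101.7 → r_n = 91.88 kips.
R_n = 1 × 60.7 + 4 × 91.88 = 428.2 kips.
Allowable strength R_n/Ω = 428.2 / 2 = 214 kips.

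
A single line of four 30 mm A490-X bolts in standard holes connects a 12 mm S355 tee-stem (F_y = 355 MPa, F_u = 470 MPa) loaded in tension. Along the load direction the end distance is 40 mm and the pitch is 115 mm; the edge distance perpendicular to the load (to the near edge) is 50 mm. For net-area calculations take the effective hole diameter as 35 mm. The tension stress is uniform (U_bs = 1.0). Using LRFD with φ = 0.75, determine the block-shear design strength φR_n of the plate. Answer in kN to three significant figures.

804 kN

Shear plane L_v = 40 + 3·115 = 385 mm; A_gv = 385 × 12 = 4620 mm².
A_nv = (385 − 3.5·35) × 12 = 3150 mm².
A_nt = (50 − 0.5·35) × 12 = 390 mm².
0.6 F_u A_nv = 888.3 kN; 0.6 F_y A_gv = 984.1 kN → shear rupture governs the shear term.
R_n = 888.3 + 1.0 × 470 × 390 / 1000 = 1072 kN.
Design strength φR_n = 0.75 × 1072 = 804 kN.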